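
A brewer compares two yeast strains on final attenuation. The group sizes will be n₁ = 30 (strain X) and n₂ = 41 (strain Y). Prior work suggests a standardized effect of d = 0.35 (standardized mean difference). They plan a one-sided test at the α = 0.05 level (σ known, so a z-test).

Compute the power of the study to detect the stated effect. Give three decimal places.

Power ≈ 0.425

Noncentrality parameter: δ = d / √(1/n₁ + 1/n₂) = 0.35 / √(1/30 + 1/41) = 1.4568
Critical value for a one-sided test at α = 0.05: z_α = 1.645.
Power = P(Z > 1.645 − δ) = Φ(-0.188) = 0.4254.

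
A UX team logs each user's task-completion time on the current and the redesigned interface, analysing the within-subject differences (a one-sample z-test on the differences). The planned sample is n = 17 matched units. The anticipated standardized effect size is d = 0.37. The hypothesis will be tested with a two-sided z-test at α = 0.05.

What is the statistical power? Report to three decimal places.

Noncentrality parameter: δ = d·√n = 0.37 × √17 = 1.5255
Two-sided α = 0.05 → critical value z_{0.025} = 1.960.
Power = Φ(δ − 1.960) + Φ(−δ − 1.960) = Φ(-0.434) + Φ(-3.486) = 0.3320 + 0.0002 = 0.3322.

Power ≈ 0.332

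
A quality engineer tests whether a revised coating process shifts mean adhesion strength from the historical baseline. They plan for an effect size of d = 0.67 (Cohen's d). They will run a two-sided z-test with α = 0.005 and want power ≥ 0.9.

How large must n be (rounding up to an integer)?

n = 38

For power 0.9 need Φ(δ − z_{0.0025}) = 0.9, so δ = z_{0.0025} + z_{0.10} = 2.807 + 1.282 = 4.089.
(Ignoring the negligible lower-tail rejection probability gives the usual closed-form inversion.)
δ = d·√n ⇒ n = (δ/d)² = (4.089 / 0.67)² = 37.24.
Round up to the next whole unit.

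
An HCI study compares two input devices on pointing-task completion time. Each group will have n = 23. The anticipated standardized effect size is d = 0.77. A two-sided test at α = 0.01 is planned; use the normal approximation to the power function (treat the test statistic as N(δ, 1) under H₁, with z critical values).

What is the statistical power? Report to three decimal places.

Noncentrality parameter: δ = d·√(n/2) = 0.77 × √(23/2) = 2.6112
Two-sided α = 0.01 → critical value z_{0.005} = 2.576.
Power = Φ(δ − 2.576) + Φ(−δ − 2.576) = Φ(0.035) + Φ(-5.187) = 0.5141 + 0.0000 = 0.5141.

Power ≈ 0.514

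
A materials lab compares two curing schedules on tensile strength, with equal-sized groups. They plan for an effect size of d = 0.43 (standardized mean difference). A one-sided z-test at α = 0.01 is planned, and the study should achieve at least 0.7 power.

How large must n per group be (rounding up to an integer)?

n = 88 per group

Set Φ(δ − 2.326) = 0.7; then δ − 2.326 = Φ⁻¹(0.7) = 0.524, giving δ = 2.851.
δ = d·√(n/2) ⇒ n = 2(δ/d)² = 2 × (2.851 / 0.43)² = 87.90.
Rounding up, n = 88 per group.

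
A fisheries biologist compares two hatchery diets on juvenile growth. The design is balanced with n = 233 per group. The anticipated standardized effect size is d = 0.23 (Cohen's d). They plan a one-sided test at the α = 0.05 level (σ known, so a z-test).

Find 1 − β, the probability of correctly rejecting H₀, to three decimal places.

Power ≈ 0.799

Noncentrality parameter: δ = d·√(n/2) = 0.23 × √(233/2) = 2.4825
One-sided α = 0.05 → critical value z_{0.05} = 1.645.
Power = P(Z > 1.645 − δ) = Φ(0.838) = 0.7989.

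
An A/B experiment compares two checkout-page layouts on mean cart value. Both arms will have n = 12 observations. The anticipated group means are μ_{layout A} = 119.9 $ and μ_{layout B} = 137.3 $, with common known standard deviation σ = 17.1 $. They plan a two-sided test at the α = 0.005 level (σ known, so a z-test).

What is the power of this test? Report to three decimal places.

Power ≈ 0.377

Standardized effect: d = |μ_{layout A} − μ_{layout B}| / σ = |119.9 − 137.3| / 17.1 = 1.0175
Noncentrality parameter: δ = d·√(n/2) = 1.0175 × √(12/2) = 2.4925
Critical value for a two-sided test at α = 0.005: z_{α/2} = 2.807.
Power = Φ(δ − 2.807) + Φ(−δ − 2.807) = Φ(-0.315) + Φ(-5.299) = 0.3765 + 0.0000 = 0.3765.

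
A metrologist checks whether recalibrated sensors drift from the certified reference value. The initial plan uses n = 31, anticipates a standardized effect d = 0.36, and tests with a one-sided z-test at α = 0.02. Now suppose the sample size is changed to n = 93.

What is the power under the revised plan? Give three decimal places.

Power ≈ 0.922

With n = 93: δ = d·√n = 0.36 × √93 = 3.4717. Critical value z_{0.02} = 2.054.
Revised power = P(Z > 2.054 − δ) = Φ(1.418) = 0.9219.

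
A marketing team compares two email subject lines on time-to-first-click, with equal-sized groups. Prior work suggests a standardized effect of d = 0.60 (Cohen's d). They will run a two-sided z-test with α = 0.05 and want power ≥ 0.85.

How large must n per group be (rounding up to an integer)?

Set Φ(δ − 1.960) = 0.85; then δ − 1.960 = Φ⁻¹(0.85) = 1.036, giving δ = 2.996.
(For δ > 0 the lower-tail rejection region contributes negligibly to power, so the one-term inversion is standard.)
δ = d·√(n/2) ⇒ n = 2(δ/d)² = 2 × (2.996 / 0.60)² = 49.88.
Rounding up, n = 50 per group.

n = 50 per group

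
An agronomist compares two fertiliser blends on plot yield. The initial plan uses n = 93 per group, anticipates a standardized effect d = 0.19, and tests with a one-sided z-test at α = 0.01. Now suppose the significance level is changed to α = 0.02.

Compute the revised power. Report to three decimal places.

δ = d·√(n/2) = 0.19 × √(93/2) = 1.2956 (unchanged). New critical value: z_{0.02} = 2.054.
Revised power = Φ(δ − 2.054) = Φ(-0.758) = 0.2242.

Power ≈ 0.224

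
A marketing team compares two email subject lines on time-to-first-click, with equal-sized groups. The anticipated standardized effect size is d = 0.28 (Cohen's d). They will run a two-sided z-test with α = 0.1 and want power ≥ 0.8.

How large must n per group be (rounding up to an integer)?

n = 158 per group

For power 0.8 need Φ(δ − z_{0.05}) = 0.8, so δ = z_{0.05} + z_{0.20} = 1.645 + 0.842 = 2.486.
(For δ > 0 the lower-tail rejection region contributes negligibly to power, so the one-term inversion is standard.)
δ = d·√(n/2) ⇒ n = 2(δ/d)² = 2 × (2.486 / 0.28)² = 157.72.
Rounding up, n = 158 per group.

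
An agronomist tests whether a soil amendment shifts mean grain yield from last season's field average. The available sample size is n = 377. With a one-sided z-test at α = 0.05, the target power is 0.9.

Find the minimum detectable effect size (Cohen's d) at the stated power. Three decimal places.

d ≈ 0.151

Need Φ(δ − 1.645) = 0.9, so δ = 1.645 + 1.282 = 2.926.
δ = d·√n ⇒ d = δ/√n = 2.926/√377 = 0.1507.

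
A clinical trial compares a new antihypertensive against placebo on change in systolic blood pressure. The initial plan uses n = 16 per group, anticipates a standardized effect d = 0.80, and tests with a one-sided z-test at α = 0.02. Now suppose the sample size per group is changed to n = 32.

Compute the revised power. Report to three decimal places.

Power ≈ 0.874

With n = 32 per group: δ = d·√(n/2) = 0.80 × √(32/2) = 3.2000. Critical value z_{0.02} = 2.054.
Revised power = P(Z > 2.054 − δ) = Φ(1.146) = 0.8742.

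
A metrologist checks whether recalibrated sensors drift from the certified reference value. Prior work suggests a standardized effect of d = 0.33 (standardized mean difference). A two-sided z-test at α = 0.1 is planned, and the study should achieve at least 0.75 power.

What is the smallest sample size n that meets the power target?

Set Φ(δ − 1.645) = 0.75; then δ − 1.645 = Φ⁻¹(0.75) = 0.674, giving δ = 2.319.
(For δ > 0 the lower-tail rejection region contributes negligibly to power, so the one-term inversion is standard.)
δ = d·√n ⇒ n = (δ/d)² = (2.319 / 0.33)² = 49.40.
Rounding up, n = 50.

n = 50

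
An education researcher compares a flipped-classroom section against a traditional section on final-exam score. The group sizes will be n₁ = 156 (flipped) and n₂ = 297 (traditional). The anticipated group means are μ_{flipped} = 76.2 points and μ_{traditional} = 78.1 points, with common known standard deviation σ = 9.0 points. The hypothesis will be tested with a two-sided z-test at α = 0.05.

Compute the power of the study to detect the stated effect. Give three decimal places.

Standardized effect: d = |μ_{flipped} − μ_{traditional}| / σ = |76.2 − 78.1| / 9.0 = 0.2111
Noncentrality parameter: δ = d / √(1/n₁ + 1/n₂) = 0.2111 / √(1/156 + 1/297) = 2.1350
Critical value for a two-sided test at α = 0.05: z_{α/2} = 1.960.
Power = Φ(δ − 1.960) + Φ(−δ − 1.960) = Φ(0.175) + Φ(-4.095) = 0.5695 + 0.0000 = 0.5695.

Power ≈ 0.570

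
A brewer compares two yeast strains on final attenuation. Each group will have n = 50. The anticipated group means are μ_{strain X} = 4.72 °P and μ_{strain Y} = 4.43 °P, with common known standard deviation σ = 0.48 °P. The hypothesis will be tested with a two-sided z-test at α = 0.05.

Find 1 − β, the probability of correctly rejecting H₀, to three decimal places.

Standardized effect: d = |μ_{strain X} − μ_{strain Y}| / σ = |4.72 − 4.43| / 0.48 = 0.6042
Noncentrality parameter: δ = d·√(n/2) = 0.6042 × √(50/2) = 3.0208
Critical value for a two-sided test at α = 0.05: z_{α/2} = 1.960.
Power = Φ(δ − 1.960) + Φ(−δ − 1.960) = Φ(1.061) + Φ(-4.981) = 0.8556 + 0.0000 = 0.8556.

Power ≈ 0.856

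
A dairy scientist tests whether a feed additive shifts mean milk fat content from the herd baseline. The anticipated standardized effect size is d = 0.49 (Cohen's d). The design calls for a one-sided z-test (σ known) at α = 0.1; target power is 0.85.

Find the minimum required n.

n = 23

For power 0.85 need Φ(δ − z_{0.1}) = 0.85, so δ = z_{0.1} + z_{0.15} = 1.282 + 1.036 = 2.318.
δ = d·√n ⇒ n = (δ/d)² = (2.318 / 0.49)² = 22.38.
Rounding up, n = 23.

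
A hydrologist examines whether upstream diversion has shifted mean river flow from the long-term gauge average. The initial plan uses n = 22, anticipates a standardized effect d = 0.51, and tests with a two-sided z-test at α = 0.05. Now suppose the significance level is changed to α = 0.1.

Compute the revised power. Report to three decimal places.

Power ≈ 0.773

δ = d·√n = 0.51 × √22 = 2.3921 (unchanged). New critical value: z_{0.05} = 1.645.
Revised power = Φ(δ − 1.645) + Φ(−δ − 1.645) = Φ(0.747) + Φ(-4.037) = 0.7725 + 0.0000 = 0.7726.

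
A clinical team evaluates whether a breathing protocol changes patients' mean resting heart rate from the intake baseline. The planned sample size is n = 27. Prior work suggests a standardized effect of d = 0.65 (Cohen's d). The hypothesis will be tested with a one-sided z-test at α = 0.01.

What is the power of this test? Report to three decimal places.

Noncentrality parameter: δ = d·√n = 0.65 × √27 = 3.3775
Critical value for a one-sided test at α = 0.01: z_α = 2.326.
Power = Φ(δ − 2.326) = Φ(1.051) = 0.8534.

Power ≈ 0.853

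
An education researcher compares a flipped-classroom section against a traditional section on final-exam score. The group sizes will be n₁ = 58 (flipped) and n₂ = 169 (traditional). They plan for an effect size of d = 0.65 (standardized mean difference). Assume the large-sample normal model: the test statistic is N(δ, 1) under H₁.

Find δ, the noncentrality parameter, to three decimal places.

δ ≈ 4.271

δ = d / √(1/n₁ + 1/n₂) = 0.65 / √(1/58 + 1/169) = 4.2713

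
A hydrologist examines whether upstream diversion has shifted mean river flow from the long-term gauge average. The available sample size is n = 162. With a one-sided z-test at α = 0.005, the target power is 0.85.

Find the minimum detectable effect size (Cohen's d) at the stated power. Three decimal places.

Required noncentrality: δ = z_{0.005} + z_{0.15} = 2.576 + 1.036 = 3.612.
δ = d·√n ⇒ d = δ/√n = 3.612/√162 = 0.2838.

d ≈ 0.284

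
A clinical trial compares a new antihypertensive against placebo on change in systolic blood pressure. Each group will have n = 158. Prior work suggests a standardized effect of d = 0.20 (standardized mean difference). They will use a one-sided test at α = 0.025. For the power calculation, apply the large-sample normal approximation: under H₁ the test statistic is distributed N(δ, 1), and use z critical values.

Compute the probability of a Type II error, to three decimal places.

β ≈ 0.572

Noncentrality parameter: δ = d·√(n/2) = 0.20 × √(158/2) = 1.7776
One-sided α = 0.025 → critical value z_{0.025} = 1.960.
Power = Φ(δ − 1.960) = Φ(-0.182) = 0.4277.
Type II error: β = 1 − power = 1 − 0.4277 = 0.5723.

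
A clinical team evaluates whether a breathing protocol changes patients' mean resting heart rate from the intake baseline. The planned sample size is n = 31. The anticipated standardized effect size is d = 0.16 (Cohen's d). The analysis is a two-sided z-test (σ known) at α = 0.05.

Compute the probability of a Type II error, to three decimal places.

β ≈ 0.855

Noncentrality parameter: δ = d·√n = 0.16 × √31 = 0.8908
Two-sided α = 0.05 → critical value z_{0.025} = 1.960.
Power = Φ(δ − 1.960) + Φ(−δ − 1.960) = Φ(-1.069) + Φ(-2.851) = 0.1425 + 0.0022 = 0.1447.
Type II error: β = 1 − power = 1 − 0.1447 = 0.8553.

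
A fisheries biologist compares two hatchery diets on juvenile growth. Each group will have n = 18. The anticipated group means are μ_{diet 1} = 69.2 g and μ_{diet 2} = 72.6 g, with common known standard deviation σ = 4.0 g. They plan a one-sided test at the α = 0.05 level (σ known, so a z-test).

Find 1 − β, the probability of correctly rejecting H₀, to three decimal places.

Standardized effect: d = |μ_{diet 1} − μ_{diet 2}| / σ = |69.2 − 72.6| / 4.0 = 0.8500
Noncentrality parameter: δ = d·√(n/2) = 0.8500 × √(18/2) = 2.5500
One-sided α = 0.05 → critical value z_{0.05} = 1.645.
Power = P(Z > 1.645 − δ) = Φ(0.905) = 0.8173.

Power ≈ 0.817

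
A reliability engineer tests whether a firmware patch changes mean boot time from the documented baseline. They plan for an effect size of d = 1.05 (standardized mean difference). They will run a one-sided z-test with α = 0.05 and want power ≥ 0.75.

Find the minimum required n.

n = 5

Set Φ(δ − 1.645) = 0.75; then δ − 1.645 = Φ⁻¹(0.75) = 0.674, giving δ = 2.319.
δ = d·√n ⇒ n = (δ/d)² = (2.319 / 1.05)² = 4.88.
Rounding up, n = 5.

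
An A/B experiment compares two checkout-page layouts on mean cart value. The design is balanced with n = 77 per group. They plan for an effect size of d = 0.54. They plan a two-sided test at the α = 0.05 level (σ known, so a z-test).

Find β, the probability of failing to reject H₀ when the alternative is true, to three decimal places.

Noncentrality parameter: δ = d·√(n/2) = 0.54 × √(77/2) = 3.3506
Two-sided α = 0.05 → critical value z_{0.025} = 1.960.
Power = Φ(δ − 1.960) + Φ(−δ − 1.960) = Φ(1.391) + Φ(-5.311) = 0.9178 + 0.0000 = 0.9178.
Type II error: β = 1 − power = 1 − 0.9178 = 0.0822.

β ≈ 0.082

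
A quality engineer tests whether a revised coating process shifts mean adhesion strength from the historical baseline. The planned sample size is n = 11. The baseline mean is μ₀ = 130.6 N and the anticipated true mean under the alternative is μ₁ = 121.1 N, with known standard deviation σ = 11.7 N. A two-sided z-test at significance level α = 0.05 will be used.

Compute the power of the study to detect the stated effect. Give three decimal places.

Standardized effect: d = |μ₁ − μ₀| / σ = |121.1 − 130.6| / 11.7 = 0.8120
Noncentrality parameter: λ = d·√n = 0.8120 × √11 = 2.6930
Critical value for a two-sided test at α = 0.05: z_{α/2} = 1.960.
Power = Φ(λ − 1.960) + Φ(−λ − 1.960) = Φ(0.733) + Φ(-4.653) = 0.7682 + 0.0000 = 0.7682.

Power ≈ 0.768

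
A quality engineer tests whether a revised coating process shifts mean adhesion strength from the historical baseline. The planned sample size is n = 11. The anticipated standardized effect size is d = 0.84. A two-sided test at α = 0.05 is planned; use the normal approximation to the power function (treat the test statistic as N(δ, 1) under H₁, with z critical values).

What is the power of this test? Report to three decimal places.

Noncentrality parameter: δ = d·√n = 0.84 × √11 = 2.7860
Two-sided α = 0.05 → critical value z_{0.025} = 1.960.
Power = Φ(δ − 1.960) + Φ(−δ − 1.960) = Φ(0.826) + Φ(-4.746) = 0.7956 + 0.0000 = 0.7956.

Power ≈ 0.796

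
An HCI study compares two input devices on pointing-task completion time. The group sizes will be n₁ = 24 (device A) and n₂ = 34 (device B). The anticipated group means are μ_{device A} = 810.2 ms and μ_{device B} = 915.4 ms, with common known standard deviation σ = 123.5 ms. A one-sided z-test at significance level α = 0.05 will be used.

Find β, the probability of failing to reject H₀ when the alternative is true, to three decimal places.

Standardized effect: d = |μ_{device A} − μ_{device B}| / σ = |810.2 − 915.4| / 123.5 = 0.8518
Noncentrality parameter: δ = d / √(1/n₁ + 1/n₂) = 0.8518 / √(1/24 + 1/34) = 3.1951
Critical value for a one-sided test at α = 0.05: z_α = 1.645.
Power = Φ(δ − 1.645) = Φ(1.550) = 0.9395.
Type II error: β = 1 − power = 1 − 0.9395 = 0.0605.

β ≈ 0.061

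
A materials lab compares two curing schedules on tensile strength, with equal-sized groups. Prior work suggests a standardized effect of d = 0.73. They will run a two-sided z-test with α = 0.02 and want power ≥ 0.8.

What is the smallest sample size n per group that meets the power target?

n = 38 per group

For power 0.8 need Φ(δ − z_{0.01}) = 0.8, so δ = z_{0.01} + z_{0.20} = 2.326 + 0.842 = 3.168.
(Ignoring the negligible lower-tail rejection probability gives the usual closed-form inversion.)
δ = d·√(n/2) ⇒ n = 2(δ/d)² = 2 × (3.168 / 0.73)² = 37.67.
Rounding up, n = 38 per group.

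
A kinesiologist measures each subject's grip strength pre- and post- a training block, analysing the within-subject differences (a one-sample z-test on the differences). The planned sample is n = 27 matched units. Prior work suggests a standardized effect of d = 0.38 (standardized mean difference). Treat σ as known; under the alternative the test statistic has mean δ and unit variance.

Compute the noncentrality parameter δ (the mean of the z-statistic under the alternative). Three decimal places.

δ ≈ 1.975

δ = d·√n = 0.38 × √27 = 1.9745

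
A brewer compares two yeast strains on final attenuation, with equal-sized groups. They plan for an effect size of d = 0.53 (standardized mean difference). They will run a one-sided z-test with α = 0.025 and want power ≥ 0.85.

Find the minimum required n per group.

For power 0.85 need Φ(δ − z_{0.025}) = 0.85, so δ = z_{0.025} + z_{0.15} = 1.960 + 1.036 = 2.996.
δ = d·√(n/2) ⇒ n = 2(δ/d)² = 2 × (2.996 / 0.53)² = 63.93.
Rounding up, n = 64 per group.

n = 64 per group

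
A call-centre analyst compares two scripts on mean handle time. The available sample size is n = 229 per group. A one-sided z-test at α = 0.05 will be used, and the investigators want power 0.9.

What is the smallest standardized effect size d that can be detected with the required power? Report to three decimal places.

d ≈ 0.273

Required noncentrality: δ = z_{0.05} + z_{0.10} = 1.645 + 1.282 = 2.926.
δ = d·√(n/2) ⇒ d = δ/√(n/2) = 2.926/√(229/2) = 0.2735.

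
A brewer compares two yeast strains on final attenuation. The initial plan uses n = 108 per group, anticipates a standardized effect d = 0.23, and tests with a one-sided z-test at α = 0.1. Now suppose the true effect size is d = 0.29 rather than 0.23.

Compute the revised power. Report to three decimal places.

With d = 0.29: δ = d·√(n/2) = 0.29 × √(108/2) = 2.1311. Critical value z_{0.1} = 1.282.
Revised power = Φ(δ − 1.282) = Φ(0.850) = 0.8022.

Power ≈ 0.802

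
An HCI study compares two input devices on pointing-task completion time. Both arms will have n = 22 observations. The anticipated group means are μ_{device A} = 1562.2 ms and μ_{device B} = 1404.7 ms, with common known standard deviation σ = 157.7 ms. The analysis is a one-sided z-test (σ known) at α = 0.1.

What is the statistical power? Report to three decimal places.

Power ≈ 0.979

Standardized effect: d = |μ_{device A} − μ_{device B}| / σ = |1562.2 − 1404.7| / 157.7 = 0.9987
Noncentrality parameter: δ = d·√(n/2) = 0.9987 × √(22/2) = 3.3124
Critical value for a one-sided test at α = 0.1: z_α = 1.282.
Power = P(Z > 1.282 − δ) = Φ(2.031) = 0.9789.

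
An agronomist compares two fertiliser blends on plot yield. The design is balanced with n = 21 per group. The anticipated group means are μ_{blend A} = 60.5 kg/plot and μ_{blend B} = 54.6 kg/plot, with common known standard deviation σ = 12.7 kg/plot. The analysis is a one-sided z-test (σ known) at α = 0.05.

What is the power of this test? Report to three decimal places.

Standardized effect: d = |μ_{blend A} − μ_{blend B}| / σ = |60.5 − 54.6| / 12.7 = 0.4646
Noncentrality parameter: δ = d·√(n/2) = 0.4646 × √(21/2) = 1.5054
Critical value for a one-sided test at α = 0.05: z_α = 1.645.
Power = Φ(δ − 1.645) = Φ(-0.139) = 0.4445.

Power ≈ 0.445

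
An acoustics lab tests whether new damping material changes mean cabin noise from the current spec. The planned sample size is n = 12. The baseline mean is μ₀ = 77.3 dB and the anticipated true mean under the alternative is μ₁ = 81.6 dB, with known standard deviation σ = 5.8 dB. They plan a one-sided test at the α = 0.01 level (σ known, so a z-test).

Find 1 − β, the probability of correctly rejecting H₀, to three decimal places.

Standardized effect: d = |μ₁ − μ₀| / σ = |81.6 − 77.3| / 5.8 = 0.7414
Noncentrality parameter: δ = d·√n = 0.7414 × √12 = 2.5682
Critical value for a one-sided test at α = 0.01: z_α = 2.326.
Power = P(Z > 2.326 − δ) = Φ(0.242) = 0.5956.

Power ≈ 0.596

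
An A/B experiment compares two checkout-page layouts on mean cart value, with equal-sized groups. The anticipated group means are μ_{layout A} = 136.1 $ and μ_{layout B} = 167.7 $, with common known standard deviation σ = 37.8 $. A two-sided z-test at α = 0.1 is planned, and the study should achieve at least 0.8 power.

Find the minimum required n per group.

Standardized effect: d = |μ_{layout A} − μ_{layout B}| / σ = |136.1 − 167.7| / 37.8 = 0.8360
Set Φ(δ − 1.645) = 0.8; then δ − 1.645 = Φ⁻¹(0.8) = 0.842, giving δ = 2.486.
(For δ > 0 the lower-tail rejection region contributes negligibly to power, so the one-term inversion is standard.)
δ = d·√(n/2) ⇒ n = 2(δ/d)² = 2 × (2.486 / 0.8360)² = 17.69.
Rounding up, n = 18 per group.

n = 18 per group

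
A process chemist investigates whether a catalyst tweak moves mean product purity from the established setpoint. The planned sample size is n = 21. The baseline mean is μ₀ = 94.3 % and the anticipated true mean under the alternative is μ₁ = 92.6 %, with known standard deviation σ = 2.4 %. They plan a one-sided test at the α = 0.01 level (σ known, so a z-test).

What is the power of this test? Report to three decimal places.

Standardized effect: d = |μ₁ − μ₀| / σ = |92.6 − 94.3| / 2.4 = 0.7083
Noncentrality parameter: δ = d·√n = 0.7083 × √21 = 3.2460
One-sided α = 0.01 → critical value z_{0.01} = 2.326.
Power = P(Z > 2.326 − δ) = Φ(0.920) = 0.8211.

Power ≈ 0.821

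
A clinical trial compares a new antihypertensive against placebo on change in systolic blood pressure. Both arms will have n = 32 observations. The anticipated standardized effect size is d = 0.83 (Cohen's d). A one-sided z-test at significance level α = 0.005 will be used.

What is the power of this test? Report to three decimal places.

Noncentrality parameter: λ = d·√(n/2) = 0.83 × √(32/2) = 3.3200
One-sided α = 0.005 → critical value z_{0.005} = 2.576.
Power = Φ(λ − 2.576) = Φ(0.744) = 0.7716.

Power ≈ 0.772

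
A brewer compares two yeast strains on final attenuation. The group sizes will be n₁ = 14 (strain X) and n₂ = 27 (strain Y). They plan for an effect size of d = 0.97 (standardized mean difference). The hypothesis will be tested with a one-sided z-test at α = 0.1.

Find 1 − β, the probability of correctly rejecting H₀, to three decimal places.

Noncentrality parameter: δ = d / √(1/n₁ + 1/n₂) = 0.97 / √(1/14 + 1/27) = 2.9453
Critical value for a one-sided test at α = 0.1: z_α = 1.282.
Power = P(Z > 1.282 − δ) = Φ(1.664) = 0.9519.

Power ≈ 0.952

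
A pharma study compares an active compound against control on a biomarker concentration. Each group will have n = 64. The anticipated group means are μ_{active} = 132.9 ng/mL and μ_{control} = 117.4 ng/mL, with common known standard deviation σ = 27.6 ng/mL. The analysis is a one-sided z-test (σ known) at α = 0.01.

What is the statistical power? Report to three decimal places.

Standardized effect: d = |μ_{active} − μ_{control}| / σ = |132.9 − 117.4| / 27.6 = 0.5616
Noncentrality parameter: δ = d·√(n/2) = 0.5616 × √(64/2) = 3.1769
One-sided α = 0.01 → critical value z_{0.01} = 2.326.
Power = P(Z > 2.326 − δ) = Φ(0.851) = 0.8025.

Power ≈ 0.802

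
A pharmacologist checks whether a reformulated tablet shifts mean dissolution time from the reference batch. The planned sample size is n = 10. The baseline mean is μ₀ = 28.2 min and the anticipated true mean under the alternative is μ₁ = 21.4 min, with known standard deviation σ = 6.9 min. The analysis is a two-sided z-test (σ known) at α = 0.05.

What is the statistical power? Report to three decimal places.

Standardized effect: d = |μ₁ − μ₀| / σ = |21.4 − 28.2| / 6.9 = 0.9855
Noncentrality parameter: δ = d·√n = 0.9855 × √10 = 3.1164
Critical value for a two-sided test at α = 0.05: z_{α/2} = 1.960.
Power = Φ(δ − 1.960) + Φ(−δ − 1.960) = Φ(1.156) + Φ(-5.076) = 0.8763 + 0.0000 = 0.8763.

Power ≈ 0.876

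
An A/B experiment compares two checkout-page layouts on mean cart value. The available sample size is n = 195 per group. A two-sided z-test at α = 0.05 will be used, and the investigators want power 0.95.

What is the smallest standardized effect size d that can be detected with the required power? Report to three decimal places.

Required noncentrality: δ = z_{0.025} + z_{0.05} = 1.960 + 1.645 = 3.605.
(Lower-tail contribution to power is negligible for δ > 0.)
δ = d·√(n/2) ⇒ d = δ/√(n/2) = 3.605/√(195/2) = 0.3651.

d ≈ 0.365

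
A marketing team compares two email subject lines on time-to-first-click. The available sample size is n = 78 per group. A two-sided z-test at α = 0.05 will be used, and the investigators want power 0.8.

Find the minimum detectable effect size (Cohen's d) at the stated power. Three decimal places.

d ≈ 0.449

Need Φ(δ − 1.960) = 0.8, so δ = 1.960 + 0.842 = 2.802.
(The second rejection-region term Φ(−δ − z_{α/2}) is negligible and dropped.)
δ = d·√(n/2) ⇒ d = δ/√(n/2) = 2.802/√(78/2) = 0.4486.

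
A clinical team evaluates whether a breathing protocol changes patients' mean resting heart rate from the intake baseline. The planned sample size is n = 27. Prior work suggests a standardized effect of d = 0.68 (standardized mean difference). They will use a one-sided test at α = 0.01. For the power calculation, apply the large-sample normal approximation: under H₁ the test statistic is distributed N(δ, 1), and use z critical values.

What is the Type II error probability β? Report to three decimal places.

β ≈ 0.114

Noncentrality parameter: δ = d·√n = 0.68 × √27 = 3.5334
One-sided α = 0.01 → critical value z_{0.01} = 2.326.
Power = Φ(δ − 2.326) = Φ(1.207) = 0.8863.
Type II error: β = 1 − power = 1 − 0.8863 = 0.1137.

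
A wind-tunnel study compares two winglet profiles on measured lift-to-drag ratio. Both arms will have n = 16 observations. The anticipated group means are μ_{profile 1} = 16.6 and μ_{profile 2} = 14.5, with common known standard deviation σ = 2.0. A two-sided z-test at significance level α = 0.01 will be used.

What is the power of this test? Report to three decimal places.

Standardized effect: d = |μ_{profile 1} − μ_{profile 2}| / σ = |16.6 − 14.5| / 2.0 = 1.0500
Noncentrality parameter: δ = d·√(n/2) = 1.0500 × √(16/2) = 2.9698
Two-sided α = 0.01 → critical value z_{0.005} = 2.576.
Power = Φ(δ − 2.576) + Φ(−δ − 2.576) = Φ(0.394) + Φ(-5.546) = 0.6532 + 0.0000 = 0.6532.

Power ≈ 0.653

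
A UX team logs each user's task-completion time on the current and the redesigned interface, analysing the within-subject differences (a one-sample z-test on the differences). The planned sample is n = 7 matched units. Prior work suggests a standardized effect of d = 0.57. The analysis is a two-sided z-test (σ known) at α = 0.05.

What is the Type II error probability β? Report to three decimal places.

β ≈ 0.674

Noncentrality parameter: δ = d·√n = 0.57 × √7 = 1.5081
Critical value for a two-sided test at α = 0.05: z_{α/2} = 1.960.
Power = Φ(δ − 1.960) + Φ(−δ − 1.960) = Φ(-0.452) + Φ(-3.468) = 0.3257 + 0.0003 = 0.3259.
Type II error: β = 1 − power = 1 − 0.3259 = 0.6741.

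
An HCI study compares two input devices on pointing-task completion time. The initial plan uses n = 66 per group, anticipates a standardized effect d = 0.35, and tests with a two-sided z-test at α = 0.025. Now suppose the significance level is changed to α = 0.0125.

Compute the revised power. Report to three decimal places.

Power ≈ 0.313

δ = d·√(n/2) = 0.35 × √(66/2) = 2.0106 (unchanged). New critical value: z_{0.0063} = 2.498.
Revised power = Φ(δ − 2.498) + Φ(−δ − 2.498) = Φ(-0.487) + Φ(-4.508) = 0.3131 + 0.0000 = 0.3131.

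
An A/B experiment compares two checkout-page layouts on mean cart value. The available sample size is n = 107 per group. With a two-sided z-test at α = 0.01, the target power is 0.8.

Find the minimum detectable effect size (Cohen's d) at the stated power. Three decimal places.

d ≈ 0.467

Need Φ(δ − 2.576) = 0.8, so δ = 2.576 + 0.842 = 3.417.
(The second rejection-region term Φ(−δ − z_{α/2}) is negligible and dropped.)
δ = d·√(n/2) ⇒ d = δ/√(n/2) = 3.417/√(107/2) = 0.4672.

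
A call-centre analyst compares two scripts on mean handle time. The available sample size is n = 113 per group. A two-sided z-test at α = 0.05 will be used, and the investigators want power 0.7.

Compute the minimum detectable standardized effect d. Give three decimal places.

d ≈ 0.331

Need Φ(δ − 1.960) = 0.7, so δ = 1.960 + 0.524 = 2.484.
(The second rejection-region term Φ(−δ − z_{α/2}) is negligible and dropped.)
δ = d·√(n/2) ⇒ d = δ/√(n/2) = 2.484/√(113/2) = 0.3305.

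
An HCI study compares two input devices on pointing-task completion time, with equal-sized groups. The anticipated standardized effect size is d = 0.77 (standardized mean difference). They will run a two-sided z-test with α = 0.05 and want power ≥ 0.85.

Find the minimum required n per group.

n = 31 per group

Set Φ(δ − 1.960) = 0.85; then δ − 1.960 = Φ⁻¹(0.85) = 1.036, giving δ = 2.996.
(The Φ(−δ − z_{α/2}) term is vanishingly small for δ > 0 and is dropped in the standard sample-size formula.)
δ = d·√(n/2) ⇒ n = 2(δ/d)² = 2 × (2.996 / 0.77)² = 30.29.
Rounding up, n = 31 per group.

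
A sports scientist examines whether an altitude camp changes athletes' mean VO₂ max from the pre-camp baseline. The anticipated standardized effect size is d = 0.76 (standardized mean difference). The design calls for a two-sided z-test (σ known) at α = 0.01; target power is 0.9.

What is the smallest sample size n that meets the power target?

For power 0.9 need Φ(δ − z_{0.005}) = 0.9, so δ = z_{0.005} + z_{0.10} = 2.576 + 1.282 = 3.857.
(For δ > 0 the lower-tail rejection region contributes negligibly to power, so the one-term inversion is standard.)
δ = d·√n ⇒ n = (δ/d)² = (3.857 / 0.76)² = 25.76.
Rounding up, n = 26.

n = 26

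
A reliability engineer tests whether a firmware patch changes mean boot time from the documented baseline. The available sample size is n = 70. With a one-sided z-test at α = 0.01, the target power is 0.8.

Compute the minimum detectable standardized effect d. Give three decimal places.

d ≈ 0.379

Required noncentrality: δ = z_{0.01} + z_{0.20} = 2.326 + 0.842 = 3.168.
δ = d·√n ⇒ d = δ/√n = 3.168/√70 = 0.3786.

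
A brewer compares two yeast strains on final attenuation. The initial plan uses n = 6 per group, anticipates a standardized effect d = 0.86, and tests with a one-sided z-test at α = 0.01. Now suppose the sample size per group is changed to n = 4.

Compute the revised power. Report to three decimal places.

With n = 4 per group: δ = d·√(n/2) = 0.86 × √(4/2) = 1.2162. Critical value z_{0.01} = 2.326.
Revised power = P(Z > 2.326 − δ) = Φ(-1.110) = 0.1335.

Power ≈ 0.133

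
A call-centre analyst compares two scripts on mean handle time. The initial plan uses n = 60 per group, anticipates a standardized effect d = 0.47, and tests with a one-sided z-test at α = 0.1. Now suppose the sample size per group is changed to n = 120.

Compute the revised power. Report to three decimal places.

Power ≈ 0.991

With n = 120 per group: δ = d·√(n/2) = 0.47 × √(120/2) = 3.6406. Critical value z_{0.1} = 1.282.
Revised power = P(Z > 1.282 − δ) = Φ(2.359) = 0.9908.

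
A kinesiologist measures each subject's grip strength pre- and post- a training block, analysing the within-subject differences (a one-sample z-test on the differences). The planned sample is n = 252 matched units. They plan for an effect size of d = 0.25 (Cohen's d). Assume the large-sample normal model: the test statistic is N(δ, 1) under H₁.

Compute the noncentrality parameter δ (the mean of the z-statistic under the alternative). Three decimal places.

δ ≈ 3.969

The noncentrality parameter scales effect size by the design's sample-size factor: δ = d·√n = 0.25 × √252 = 3.9686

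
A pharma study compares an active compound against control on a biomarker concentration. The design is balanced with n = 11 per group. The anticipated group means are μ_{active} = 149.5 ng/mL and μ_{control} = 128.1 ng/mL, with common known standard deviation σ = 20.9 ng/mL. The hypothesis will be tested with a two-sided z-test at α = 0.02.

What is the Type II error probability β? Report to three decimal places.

β ≈ 0.470

Standardized effect: d = |μ_{active} − μ_{control}| / σ = |149.5 − 128.1| / 20.9 = 1.0239
Noncentrality parameter: δ = d·√(n/2) = 1.0239 × √(11/2) = 2.4013
Critical value for a two-sided test at α = 0.02: z_{α/2} = 2.326.
Power = Φ(δ − 2.326) + Φ(−δ − 2.326) = Φ(0.075) + Φ(-4.728) = 0.5299 + 0.0000 = 0.5299.
Type II error: β = 1 − power = 1 − 0.5299 = 0.4701.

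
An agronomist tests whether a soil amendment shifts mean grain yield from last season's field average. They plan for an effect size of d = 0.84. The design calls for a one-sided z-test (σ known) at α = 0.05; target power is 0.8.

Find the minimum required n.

For power 0.8 need Φ(δ − z_{0.05}) = 0.8, so δ = z_{0.05} + z_{0.20} = 1.645 + 0.842 = 2.486.
δ = d·√n ⇒ n = (δ/d)² = (2.486 / 0.84)² = 8.76.
Round up to the next whole unit.

n = 9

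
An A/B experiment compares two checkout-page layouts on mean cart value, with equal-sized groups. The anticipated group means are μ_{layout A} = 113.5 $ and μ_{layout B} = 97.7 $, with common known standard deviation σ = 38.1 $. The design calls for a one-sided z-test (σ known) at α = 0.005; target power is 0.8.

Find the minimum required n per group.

Standardized effect: d = |μ_{layout A} − μ_{layout B}| / σ = |113.5 − 97.7| / 38.1 = 0.4147
For power 0.8 need Φ(δ − z_{0.005}) = 0.8, so δ = z_{0.005} + z_{0.20} = 2.576 + 0.842 = 3.417.
δ = d·√(n/2) ⇒ n = 2(δ/d)² = 2 × (3.417 / 0.4147)² = 135.82.
Round up to the next whole unit.

n = 136 per group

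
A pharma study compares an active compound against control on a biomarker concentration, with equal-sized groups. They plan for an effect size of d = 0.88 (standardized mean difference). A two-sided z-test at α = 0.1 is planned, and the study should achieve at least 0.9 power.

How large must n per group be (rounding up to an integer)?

For power 0.9 need Φ(δ − z_{0.05}) = 0.9, so δ = z_{0.05} + z_{0.10} = 1.645 + 1.282 = 2.926.
(For δ > 0 the lower-tail rejection region contributes negligibly to power, so the one-term inversion is standard.)
δ = d·√(n/2) ⇒ n = 2(δ/d)² = 2 × (2.926 / 0.88)² = 22.12.
Rounding up, n = 23 per group.

n = 23 per group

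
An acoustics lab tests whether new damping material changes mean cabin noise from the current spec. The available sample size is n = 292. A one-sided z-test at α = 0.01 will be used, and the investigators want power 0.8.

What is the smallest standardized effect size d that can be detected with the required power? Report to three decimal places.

Need Φ(δ − 2.326) = 0.8, so δ = 2.326 + 0.842 = 3.168.
δ = d·√n ⇒ d = δ/√n = 3.168/√292 = 0.1854.

d ≈ 0.185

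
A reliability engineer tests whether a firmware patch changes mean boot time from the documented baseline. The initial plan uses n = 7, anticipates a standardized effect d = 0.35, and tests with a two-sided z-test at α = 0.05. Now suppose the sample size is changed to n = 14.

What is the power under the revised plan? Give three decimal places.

Power ≈ 0.258

With n = 14: δ = d·√n = 0.35 × √14 = 1.3096. Critical value z_{0.025} = 1.960.
Revised power = Φ(δ − 1.960) + Φ(−δ − 1.960) = Φ(-0.650) + Φ(-3.270) = 0.2577 + 0.0005 = 0.2583.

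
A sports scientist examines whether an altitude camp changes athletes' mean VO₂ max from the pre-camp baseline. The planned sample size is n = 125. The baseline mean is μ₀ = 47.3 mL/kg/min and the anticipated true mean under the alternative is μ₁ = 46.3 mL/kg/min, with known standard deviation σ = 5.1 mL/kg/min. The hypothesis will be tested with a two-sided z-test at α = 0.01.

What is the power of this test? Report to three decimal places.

Power ≈ 0.351

Standardized effect: d = |μ₁ − μ₀| / σ = |46.3 − 47.3| / 5.1 = 0.1961
Noncentrality parameter: δ = d·√n = 0.1961 × √125 = 2.1922
Critical value for a two-sided test at α = 0.01: z_{α/2} = 2.576.
Power = Φ(δ − 2.576) + Φ(−δ − 2.576) = Φ(-0.384) + Φ(-4.768) = 0.3506 + 0.0000 = 0.3506.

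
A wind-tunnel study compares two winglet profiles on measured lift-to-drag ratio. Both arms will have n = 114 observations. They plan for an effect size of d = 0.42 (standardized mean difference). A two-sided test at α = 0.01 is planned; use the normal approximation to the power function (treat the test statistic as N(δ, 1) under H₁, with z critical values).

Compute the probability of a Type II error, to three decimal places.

Noncentrality parameter: δ = d·√(n/2) = 0.42 × √(114/2) = 3.1709
Critical value for a two-sided test at α = 0.01: z_{α/2} = 2.576.
Power = Φ(δ − 2.576) + Φ(−δ − 2.576) = Φ(0.595) + Φ(-5.747) = 0.7241 + 0.0000 = 0.7241.
Type II error: β = 1 − power = 1 − 0.7241 = 0.2759.

β ≈ 0.276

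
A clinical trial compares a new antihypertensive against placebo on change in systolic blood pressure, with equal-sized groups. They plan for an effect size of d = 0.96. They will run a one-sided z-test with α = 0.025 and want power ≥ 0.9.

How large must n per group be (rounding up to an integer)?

n = 23 per group

Set Φ(δ − 1.960) = 0.9; then δ − 1.960 = Φ⁻¹(0.9) = 1.282, giving δ = 3.242.
δ = d·√(n/2) ⇒ n = 2(δ/d)² = 2 × (3.242 / 0.96)² = 22.80.
Round up to the next whole unit.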